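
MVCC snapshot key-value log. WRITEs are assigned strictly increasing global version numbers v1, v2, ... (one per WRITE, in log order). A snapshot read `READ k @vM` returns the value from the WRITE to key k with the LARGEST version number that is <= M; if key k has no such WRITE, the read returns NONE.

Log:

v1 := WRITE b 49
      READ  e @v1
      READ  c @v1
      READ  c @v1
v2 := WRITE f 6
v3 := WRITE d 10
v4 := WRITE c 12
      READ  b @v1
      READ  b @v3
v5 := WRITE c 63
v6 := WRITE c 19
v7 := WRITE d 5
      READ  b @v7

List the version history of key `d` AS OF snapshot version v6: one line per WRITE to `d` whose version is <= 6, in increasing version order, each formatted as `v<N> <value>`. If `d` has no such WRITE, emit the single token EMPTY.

Scan writes for key=d with version <= 6:
  v1 WRITE b 49 -> skip
  v2 WRITE f 6 -> skip
  v3 WRITE d 10 -> keep
  v4 WRITE c 12 -> skip
  v5 WRITE c 63 -> skip
  v6 WRITE c 19 -> skip
  v7 WRITE d 5 -> drop (> snap)
Collected: [(3, 10)]

Answer: v3 10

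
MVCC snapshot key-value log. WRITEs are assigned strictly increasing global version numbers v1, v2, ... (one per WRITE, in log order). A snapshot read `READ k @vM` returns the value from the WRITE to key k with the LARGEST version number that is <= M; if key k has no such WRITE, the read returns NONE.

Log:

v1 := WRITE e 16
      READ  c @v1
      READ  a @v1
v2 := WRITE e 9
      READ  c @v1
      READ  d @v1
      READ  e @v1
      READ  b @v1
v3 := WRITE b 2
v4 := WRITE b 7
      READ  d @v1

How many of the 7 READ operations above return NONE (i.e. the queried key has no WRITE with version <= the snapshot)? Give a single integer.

Answer: 6

Derivation:
v1: WRITE e=16  (e history now [(1, 16)])
READ c @v1: history=[] -> no version <= 1 -> NONE
READ a @v1: history=[] -> no version <= 1 -> NONE
v2: WRITE e=9  (e history now [(1, 16), (2, 9)])
READ c @v1: history=[] -> no version <= 1 -> NONE
READ d @v1: history=[] -> no version <= 1 -> NONE
READ e @v1: history=[(1, 16), (2, 9)] -> pick v1 -> 16
READ b @v1: history=[] -> no version <= 1 -> NONE
v3: WRITE b=2  (b history now [(3, 2)])
v4: WRITE b=7  (b history now [(3, 2), (4, 7)])
READ d @v1: history=[] -> no version <= 1 -> NONE
Read results in order: ['NONE', 'NONE', 'NONE', 'NONE', '16', 'NONE', 'NONE']
NONE count = 6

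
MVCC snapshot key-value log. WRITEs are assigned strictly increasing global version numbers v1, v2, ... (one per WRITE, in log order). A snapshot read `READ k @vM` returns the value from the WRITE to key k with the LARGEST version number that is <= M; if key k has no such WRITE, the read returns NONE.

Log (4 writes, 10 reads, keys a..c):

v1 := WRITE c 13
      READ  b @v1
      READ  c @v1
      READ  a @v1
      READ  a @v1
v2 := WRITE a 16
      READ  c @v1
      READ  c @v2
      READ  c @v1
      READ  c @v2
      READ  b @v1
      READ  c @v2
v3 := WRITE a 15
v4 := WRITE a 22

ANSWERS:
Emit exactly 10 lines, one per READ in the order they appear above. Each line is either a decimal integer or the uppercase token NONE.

Answer: NONE
13
NONE
NONE
13
13
13
13
NONE
13

Derivation:
v1: WRITE c=13  (c history now [(1, 13)])
READ b @v1: history=[] -> no version <= 1 -> NONE
READ c @v1: history=[(1, 13)] -> pick v1 -> 13
READ a @v1: history=[] -> no version <= 1 -> NONE
READ a @v1: history=[] -> no version <= 1 -> NONE
v2: WRITE a=16  (a history now [(2, 16)])
READ c @v1: history=[(1, 13)] -> pick v1 -> 13
READ c @v2: history=[(1, 13)] -> pick v1 -> 13
READ c @v1: history=[(1, 13)] -> pick v1 -> 13
READ c @v2: history=[(1, 13)] -> pick v1 -> 13
READ b @v1: history=[] -> no version <= 1 -> NONE
READ c @v2: history=[(1, 13)] -> pick v1 -> 13
v3: WRITE a=15  (a history now [(2, 16), (3, 15)])
v4: WRITE a=22  (a history now [(2, 16), (3, 15), (4, 22)])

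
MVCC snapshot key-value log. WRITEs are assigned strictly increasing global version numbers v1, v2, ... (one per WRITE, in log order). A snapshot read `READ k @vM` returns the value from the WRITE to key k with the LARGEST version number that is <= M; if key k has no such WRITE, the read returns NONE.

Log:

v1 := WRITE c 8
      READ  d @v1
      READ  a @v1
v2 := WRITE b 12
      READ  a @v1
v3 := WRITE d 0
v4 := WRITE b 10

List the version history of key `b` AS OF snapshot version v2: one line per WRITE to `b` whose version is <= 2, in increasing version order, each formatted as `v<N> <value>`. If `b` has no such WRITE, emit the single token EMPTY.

Scan writes for key=b with version <= 2:
  v1 WRITE c 8 -> skip
  v2 WRITE b 12 -> keep
  v3 WRITE d 0 -> skip
  v4 WRITE b 10 -> drop (> snap)
Collected: [(2, 12)]

Answer: v2 12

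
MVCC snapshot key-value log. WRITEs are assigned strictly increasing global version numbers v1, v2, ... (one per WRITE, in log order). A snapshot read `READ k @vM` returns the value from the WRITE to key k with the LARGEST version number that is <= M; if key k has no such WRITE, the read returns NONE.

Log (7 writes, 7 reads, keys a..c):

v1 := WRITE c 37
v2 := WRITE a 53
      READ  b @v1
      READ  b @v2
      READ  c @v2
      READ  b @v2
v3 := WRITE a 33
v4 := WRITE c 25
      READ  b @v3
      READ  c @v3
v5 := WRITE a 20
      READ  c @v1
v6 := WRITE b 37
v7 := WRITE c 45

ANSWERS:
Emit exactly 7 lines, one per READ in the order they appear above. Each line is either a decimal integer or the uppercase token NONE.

Answer: NONE
NONE
37
NONE
NONE
37
37

Derivation:
v1: WRITE c=37  (c history now [(1, 37)])
v2: WRITE a=53  (a history now [(2, 53)])
READ b @v1: history=[] -> no version <= 1 -> NONE
READ b @v2: history=[] -> no version <= 2 -> NONE
READ c @v2: history=[(1, 37)] -> pick v1 -> 37
READ b @v2: history=[] -> no version <= 2 -> NONE
v3: WRITE a=33  (a history now [(2, 53), (3, 33)])
v4: WRITE c=25  (c history now [(1, 37), (4, 25)])
READ b @v3: history=[] -> no version <= 3 -> NONE
READ c @v3: history=[(1, 37), (4, 25)] -> pick v1 -> 37
v5: WRITE a=20  (a history now [(2, 53), (3, 33), (5, 20)])
READ c @v1: history=[(1, 37), (4, 25)] -> pick v1 -> 37
v6: WRITE b=37  (b history now [(6, 37)])
v7: WRITE c=45  (c history now [(1, 37), (4, 25), (7, 45)])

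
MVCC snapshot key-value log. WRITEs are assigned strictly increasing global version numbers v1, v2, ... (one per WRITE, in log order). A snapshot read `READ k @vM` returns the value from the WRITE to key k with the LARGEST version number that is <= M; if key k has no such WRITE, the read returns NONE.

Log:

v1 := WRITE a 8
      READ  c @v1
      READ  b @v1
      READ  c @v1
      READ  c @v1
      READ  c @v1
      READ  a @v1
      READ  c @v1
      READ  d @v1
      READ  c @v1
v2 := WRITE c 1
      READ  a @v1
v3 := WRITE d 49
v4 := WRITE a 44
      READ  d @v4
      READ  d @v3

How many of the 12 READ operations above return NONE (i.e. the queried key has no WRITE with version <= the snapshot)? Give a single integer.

v1: WRITE a=8  (a history now [(1, 8)])
READ c @v1: history=[] -> no version <= 1 -> NONE
READ b @v1: history=[] -> no version <= 1 -> NONE
READ c @v1: history=[] -> no version <= 1 -> NONE
READ c @v1: history=[] -> no version <= 1 -> NONE
READ c @v1: history=[] -> no version <= 1 -> NONE
READ a @v1: history=[(1, 8)] -> pick v1 -> 8
READ c @v1: history=[] -> no version <= 1 -> NONE
READ d @v1: history=[] -> no version <= 1 -> NONE
READ c @v1: history=[] -> no version <= 1 -> NONE
v2: WRITE c=1  (c history now [(2, 1)])
READ a @v1: history=[(1, 8)] -> pick v1 -> 8
v3: WRITE d=49  (d history now [(3, 49)])
v4: WRITE a=44  (a history now [(1, 8), (4, 44)])
READ d @v4: history=[(3, 49)] -> pick v3 -> 49
READ d @v3: history=[(3, 49)] -> pick v3 -> 49
Read results in order: ['NONE', 'NONE', 'NONE', 'NONE', 'NONE', '8', 'NONE', 'NONE', 'NONE', '8', '49', '49']
NONE count = 8

Answer: 8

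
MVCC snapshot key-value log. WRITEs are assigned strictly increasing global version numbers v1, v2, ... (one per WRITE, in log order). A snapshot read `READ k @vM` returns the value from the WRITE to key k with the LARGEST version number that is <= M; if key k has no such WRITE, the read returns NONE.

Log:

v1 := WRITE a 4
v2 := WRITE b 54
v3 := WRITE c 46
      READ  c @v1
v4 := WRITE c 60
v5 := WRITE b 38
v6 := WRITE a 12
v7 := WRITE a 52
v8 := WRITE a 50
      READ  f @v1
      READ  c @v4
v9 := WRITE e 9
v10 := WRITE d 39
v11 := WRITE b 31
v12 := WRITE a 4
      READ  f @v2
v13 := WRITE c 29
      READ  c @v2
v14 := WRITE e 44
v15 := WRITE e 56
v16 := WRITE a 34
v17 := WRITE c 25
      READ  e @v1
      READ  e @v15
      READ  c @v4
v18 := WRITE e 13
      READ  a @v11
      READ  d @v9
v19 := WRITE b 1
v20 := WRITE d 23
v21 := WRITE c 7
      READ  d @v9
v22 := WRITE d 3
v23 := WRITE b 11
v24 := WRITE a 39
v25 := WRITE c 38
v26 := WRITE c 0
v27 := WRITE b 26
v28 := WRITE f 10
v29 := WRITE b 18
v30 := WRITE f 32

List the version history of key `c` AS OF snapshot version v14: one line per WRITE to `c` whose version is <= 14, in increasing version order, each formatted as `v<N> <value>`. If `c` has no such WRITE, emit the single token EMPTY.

Scan writes for key=c with version <= 14:
  v1 WRITE a 4 -> skip
  v2 WRITE b 54 -> skip
  v3 WRITE c 46 -> keep
  v4 WRITE c 60 -> keep
  v5 WRITE b 38 -> skip
  v6 WRITE a 12 -> skip
  v7 WRITE a 52 -> skip
  v8 WRITE a 50 -> skip
  v9 WRITE e 9 -> skip
  v10 WRITE d 39 -> skip
  v11 WRITE b 31 -> skip
  v12 WRITE a 4 -> skip
  v13 WRITE c 29 -> keep
  v14 WRITE e 44 -> skip
  v15 WRITE e 56 -> skip
  v16 WRITE a 34 -> skip
  v17 WRITE c 25 -> drop (> snap)
  v18 WRITE e 13 -> skip
  v19 WRITE b 1 -> skip
  v20 WRITE d 23 -> skip
  v21 WRITE c 7 -> drop (> snap)
  v22 WRITE d 3 -> skip
  v23 WRITE b 11 -> skip
  v24 WRITE a 39 -> skip
  v25 WRITE c 38 -> drop (> snap)
  v26 WRITE c 0 -> drop (> snap)
  v27 WRITE b 26 -> skip
  v28 WRITE f 10 -> skip
  v29 WRITE b 18 -> skip
  v30 WRITE f 32 -> skip
Collected: [(3, 46), (4, 60), (13, 29)]

Answer: v3 46
v4 60
v13 29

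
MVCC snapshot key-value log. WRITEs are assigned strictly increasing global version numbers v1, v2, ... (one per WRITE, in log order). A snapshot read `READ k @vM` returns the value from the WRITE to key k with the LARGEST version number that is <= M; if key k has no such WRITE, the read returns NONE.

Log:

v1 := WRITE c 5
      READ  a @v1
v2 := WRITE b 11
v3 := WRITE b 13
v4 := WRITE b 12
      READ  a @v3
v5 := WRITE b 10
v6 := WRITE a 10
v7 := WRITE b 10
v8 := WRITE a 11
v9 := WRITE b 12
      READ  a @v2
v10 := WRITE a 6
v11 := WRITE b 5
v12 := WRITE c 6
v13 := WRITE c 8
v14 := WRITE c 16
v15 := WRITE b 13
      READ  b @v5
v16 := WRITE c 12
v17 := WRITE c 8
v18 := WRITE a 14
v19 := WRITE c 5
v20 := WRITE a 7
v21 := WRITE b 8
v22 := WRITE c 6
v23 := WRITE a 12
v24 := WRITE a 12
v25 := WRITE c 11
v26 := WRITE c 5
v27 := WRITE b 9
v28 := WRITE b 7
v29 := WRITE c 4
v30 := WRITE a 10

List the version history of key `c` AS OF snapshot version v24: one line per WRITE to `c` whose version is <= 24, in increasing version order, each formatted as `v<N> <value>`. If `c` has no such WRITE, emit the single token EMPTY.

Scan writes for key=c with version <= 24:
  v1 WRITE c 5 -> keep
  v2 WRITE b 11 -> skip
  v3 WRITE b 13 -> skip
  v4 WRITE b 12 -> skip
  v5 WRITE b 10 -> skip
  v6 WRITE a 10 -> skip
  v7 WRITE b 10 -> skip
  v8 WRITE a 11 -> skip
  v9 WRITE b 12 -> skip
  v10 WRITE a 6 -> skip
  v11 WRITE b 5 -> skip
  v12 WRITE c 6 -> keep
  v13 WRITE c 8 -> keep
  v14 WRITE c 16 -> keep
  v15 WRITE b 13 -> skip
  v16 WRITE c 12 -> keep
  v17 WRITE c 8 -> keep
  v18 WRITE a 14 -> skip
  v19 WRITE c 5 -> keep
  v20 WRITE a 7 -> skip
  v21 WRITE b 8 -> skip
  v22 WRITE c 6 -> keep
  v23 WRITE a 12 -> skip
  v24 WRITE a 12 -> skip
  v25 WRITE c 11 -> drop (> snap)
  v26 WRITE c 5 -> drop (> snap)
  v27 WRITE b 9 -> skip
  v28 WRITE b 7 -> skip
  v29 WRITE c 4 -> drop (> snap)
  v30 WRITE a 10 -> skip
Collected: [(1, 5), (12, 6), (13, 8), (14, 16), (16, 12), (17, 8), (19, 5), (22, 6)]

Answer: v1 5
v12 6
v13 8
v14 16
v16 12
v17 8
v19 5
v22 6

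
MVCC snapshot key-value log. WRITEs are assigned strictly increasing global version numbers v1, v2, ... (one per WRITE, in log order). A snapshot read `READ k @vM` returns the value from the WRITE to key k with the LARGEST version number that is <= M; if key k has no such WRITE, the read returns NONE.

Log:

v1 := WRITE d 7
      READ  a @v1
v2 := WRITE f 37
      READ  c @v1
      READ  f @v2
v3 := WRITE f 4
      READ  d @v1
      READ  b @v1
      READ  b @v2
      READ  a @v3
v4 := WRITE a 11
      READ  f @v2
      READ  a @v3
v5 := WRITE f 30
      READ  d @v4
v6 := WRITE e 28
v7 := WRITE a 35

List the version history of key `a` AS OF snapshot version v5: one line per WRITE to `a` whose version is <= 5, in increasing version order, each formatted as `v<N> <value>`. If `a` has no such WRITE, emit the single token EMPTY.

Scan writes for key=a with version <= 5:
  v1 WRITE d 7 -> skip
  v2 WRITE f 37 -> skip
  v3 WRITE f 4 -> skip
  v4 WRITE a 11 -> keep
  v5 WRITE f 30 -> skip
  v6 WRITE e 28 -> skip
  v7 WRITE a 35 -> drop (> snap)
Collected: [(4, 11)]

Answer: v4 11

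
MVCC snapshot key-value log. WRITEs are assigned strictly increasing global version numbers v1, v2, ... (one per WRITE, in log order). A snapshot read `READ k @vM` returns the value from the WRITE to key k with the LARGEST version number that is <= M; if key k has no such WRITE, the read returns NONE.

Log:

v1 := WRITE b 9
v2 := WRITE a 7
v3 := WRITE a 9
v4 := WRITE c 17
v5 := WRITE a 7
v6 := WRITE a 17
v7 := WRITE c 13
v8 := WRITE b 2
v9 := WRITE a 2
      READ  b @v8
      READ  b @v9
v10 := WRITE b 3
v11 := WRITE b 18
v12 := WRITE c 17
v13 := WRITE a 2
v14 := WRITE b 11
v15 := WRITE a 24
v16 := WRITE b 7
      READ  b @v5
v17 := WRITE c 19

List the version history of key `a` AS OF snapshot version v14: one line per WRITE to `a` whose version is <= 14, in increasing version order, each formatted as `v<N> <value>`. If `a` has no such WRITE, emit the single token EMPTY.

Answer: v2 7
v3 9
v5 7
v6 17
v9 2
v13 2

Derivation:
Scan writes for key=a with version <= 14:
  v1 WRITE b 9 -> skip
  v2 WRITE a 7 -> keep
  v3 WRITE a 9 -> keep
  v4 WRITE c 17 -> skip
  v5 WRITE a 7 -> keep
  v6 WRITE a 17 -> keep
  v7 WRITE c 13 -> skip
  v8 WRITE b 2 -> skip
  v9 WRITE a 2 -> keep
  v10 WRITE b 3 -> skip
  v11 WRITE b 18 -> skip
  v12 WRITE c 17 -> skip
  v13 WRITE a 2 -> keep
  v14 WRITE b 11 -> skip
  v15 WRITE a 24 -> drop (> snap)
  v16 WRITE b 7 -> skip
  v17 WRITE c 19 -> skip
Collected: [(2, 7), (3, 9), (5, 7), (6, 17), (9, 2), (13, 2)]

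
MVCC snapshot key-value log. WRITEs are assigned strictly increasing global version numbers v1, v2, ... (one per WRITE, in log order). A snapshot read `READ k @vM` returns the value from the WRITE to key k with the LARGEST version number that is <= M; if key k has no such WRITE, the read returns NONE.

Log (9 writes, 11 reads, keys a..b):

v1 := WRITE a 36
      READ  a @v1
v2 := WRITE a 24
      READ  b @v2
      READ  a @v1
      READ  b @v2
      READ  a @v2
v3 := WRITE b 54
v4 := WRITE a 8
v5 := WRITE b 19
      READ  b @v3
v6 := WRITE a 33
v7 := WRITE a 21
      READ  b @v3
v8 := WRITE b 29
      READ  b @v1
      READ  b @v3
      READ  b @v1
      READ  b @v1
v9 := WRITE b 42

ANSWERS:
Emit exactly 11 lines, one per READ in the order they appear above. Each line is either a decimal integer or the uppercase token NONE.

Answer: 36
NONE
36
NONE
24
54
54
NONE
54
NONE
NONE

Derivation:
v1: WRITE a=36  (a history now [(1, 36)])
READ a @v1: history=[(1, 36)] -> pick v1 -> 36
v2: WRITE a=24  (a history now [(1, 36), (2, 24)])
READ b @v2: history=[] -> no version <= 2 -> NONE
READ a @v1: history=[(1, 36), (2, 24)] -> pick v1 -> 36
READ b @v2: history=[] -> no version <= 2 -> NONE
READ a @v2: history=[(1, 36), (2, 24)] -> pick v2 -> 24
v3: WRITE b=54  (b history now [(3, 54)])
v4: WRITE a=8  (a history now [(1, 36), (2, 24), (4, 8)])
v5: WRITE b=19  (b history now [(3, 54), (5, 19)])
READ b @v3: history=[(3, 54), (5, 19)] -> pick v3 -> 54
v6: WRITE a=33  (a history now [(1, 36), (2, 24), (4, 8), (6, 33)])
v7: WRITE a=21  (a history now [(1, 36), (2, 24), (4, 8), (6, 33), (7, 21)])
READ b @v3: history=[(3, 54), (5, 19)] -> pick v3 -> 54
v8: WRITE b=29  (b history now [(3, 54), (5, 19), (8, 29)])
READ b @v1: history=[(3, 54), (5, 19), (8, 29)] -> no version <= 1 -> NONE
READ b @v3: history=[(3, 54), (5, 19), (8, 29)] -> pick v3 -> 54
READ b @v1: history=[(3, 54), (5, 19), (8, 29)] -> no version <= 1 -> NONE
READ b @v1: history=[(3, 54), (5, 19), (8, 29)] -> no version <= 1 -> NONE
v9: WRITE b=42  (b history now [(3, 54), (5, 19), (8, 29), (9, 42)])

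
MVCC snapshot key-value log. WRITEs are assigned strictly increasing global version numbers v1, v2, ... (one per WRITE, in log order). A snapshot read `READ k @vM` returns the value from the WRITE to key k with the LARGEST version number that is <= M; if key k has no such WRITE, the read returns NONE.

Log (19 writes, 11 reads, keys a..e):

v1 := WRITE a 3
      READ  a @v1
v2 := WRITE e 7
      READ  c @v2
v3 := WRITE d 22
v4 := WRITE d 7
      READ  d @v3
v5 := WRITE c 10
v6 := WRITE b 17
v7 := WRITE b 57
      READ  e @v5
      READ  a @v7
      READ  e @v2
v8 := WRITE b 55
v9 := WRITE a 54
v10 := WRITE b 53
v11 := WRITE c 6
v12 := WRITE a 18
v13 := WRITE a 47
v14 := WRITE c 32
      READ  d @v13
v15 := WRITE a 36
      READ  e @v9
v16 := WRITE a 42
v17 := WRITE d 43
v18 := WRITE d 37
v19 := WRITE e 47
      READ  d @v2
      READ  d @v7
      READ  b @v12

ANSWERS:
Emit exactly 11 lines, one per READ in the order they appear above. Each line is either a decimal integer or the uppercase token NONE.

v1: WRITE a=3  (a history now [(1, 3)])
READ a @v1: history=[(1, 3)] -> pick v1 -> 3
v2: WRITE e=7  (e history now [(2, 7)])
READ c @v2: history=[] -> no version <= 2 -> NONE
v3: WRITE d=22  (d history now [(3, 22)])
v4: WRITE d=7  (d history now [(3, 22), (4, 7)])
READ d @v3: history=[(3, 22), (4, 7)] -> pick v3 -> 22
v5: WRITE c=10  (c history now [(5, 10)])
v6: WRITE b=17  (b history now [(6, 17)])
v7: WRITE b=57  (b history now [(6, 17), (7, 57)])
READ e @v5: history=[(2, 7)] -> pick v2 -> 7
READ a @v7: history=[(1, 3)] -> pick v1 -> 3
READ e @v2: history=[(2, 7)] -> pick v2 -> 7
v8: WRITE b=55  (b history now [(6, 17), (7, 57), (8, 55)])
v9: WRITE a=54  (a history now [(1, 3), (9, 54)])
v10: WRITE b=53  (b history now [(6, 17), (7, 57), (8, 55), (10, 53)])
v11: WRITE c=6  (c history now [(5, 10), (11, 6)])
v12: WRITE a=18  (a history now [(1, 3), (9, 54), (12, 18)])
v13: WRITE a=47  (a history now [(1, 3), (9, 54), (12, 18), (13, 47)])
v14: WRITE c=32  (c history now [(5, 10), (11, 6), (14, 32)])
READ d @v13: history=[(3, 22), (4, 7)] -> pick v4 -> 7
v15: WRITE a=36  (a history now [(1, 3), (9, 54), (12, 18), (13, 47), (15, 36)])
READ e @v9: history=[(2, 7)] -> pick v2 -> 7
v16: WRITE a=42  (a history now [(1, 3), (9, 54), (12, 18), (13, 47), (15, 36), (16, 42)])
v17: WRITE d=43  (d history now [(3, 22), (4, 7), (17, 43)])
v18: WRITE d=37  (d history now [(3, 22), (4, 7), (17, 43), (18, 37)])
v19: WRITE e=47  (e history now [(2, 7), (19, 47)])
READ d @v2: history=[(3, 22), (4, 7), (17, 43), (18, 37)] -> no version <= 2 -> NONE
READ d @v7: history=[(3, 22), (4, 7), (17, 43), (18, 37)] -> pick v4 -> 7
READ b @v12: history=[(6, 17), (7, 57), (8, 55), (10, 53)] -> pick v10 -> 53

Answer: 3
NONE
22
7
3
7
7
7
NONE
7
53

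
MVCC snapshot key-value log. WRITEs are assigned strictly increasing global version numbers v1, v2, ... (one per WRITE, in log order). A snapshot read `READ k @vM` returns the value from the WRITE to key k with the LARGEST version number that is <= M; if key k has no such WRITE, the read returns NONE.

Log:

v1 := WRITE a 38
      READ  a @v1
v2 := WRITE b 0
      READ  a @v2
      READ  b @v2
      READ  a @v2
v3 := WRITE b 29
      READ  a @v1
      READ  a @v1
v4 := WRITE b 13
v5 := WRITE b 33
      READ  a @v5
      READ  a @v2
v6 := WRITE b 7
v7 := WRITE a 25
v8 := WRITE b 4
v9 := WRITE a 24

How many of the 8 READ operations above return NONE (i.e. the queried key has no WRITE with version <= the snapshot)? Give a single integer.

Answer: 0

Derivation:
v1: WRITE a=38  (a history now [(1, 38)])
READ a @v1: history=[(1, 38)] -> pick v1 -> 38
v2: WRITE b=0  (b history now [(2, 0)])
READ a @v2: history=[(1, 38)] -> pick v1 -> 38
READ b @v2: history=[(2, 0)] -> pick v2 -> 0
READ a @v2: history=[(1, 38)] -> pick v1 -> 38
v3: WRITE b=29  (b history now [(2, 0), (3, 29)])
READ a @v1: history=[(1, 38)] -> pick v1 -> 38
READ a @v1: history=[(1, 38)] -> pick v1 -> 38
v4: WRITE b=13  (b history now [(2, 0), (3, 29), (4, 13)])
v5: WRITE b=33  (b history now [(2, 0), (3, 29), (4, 13), (5, 33)])
READ a @v5: history=[(1, 38)] -> pick v1 -> 38
READ a @v2: history=[(1, 38)] -> pick v1 -> 38
v6: WRITE b=7  (b history now [(2, 0), (3, 29), (4, 13), (5, 33), (6, 7)])
v7: WRITE a=25  (a history now [(1, 38), (7, 25)])
v8: WRITE b=4  (b history now [(2, 0), (3, 29), (4, 13), (5, 33), (6, 7), (8, 4)])
v9: WRITE a=24  (a history now [(1, 38), (7, 25), (9, 24)])
Read results in order: ['38', '38', '0', '38', '38', '38', '38', '38']
NONE count = 0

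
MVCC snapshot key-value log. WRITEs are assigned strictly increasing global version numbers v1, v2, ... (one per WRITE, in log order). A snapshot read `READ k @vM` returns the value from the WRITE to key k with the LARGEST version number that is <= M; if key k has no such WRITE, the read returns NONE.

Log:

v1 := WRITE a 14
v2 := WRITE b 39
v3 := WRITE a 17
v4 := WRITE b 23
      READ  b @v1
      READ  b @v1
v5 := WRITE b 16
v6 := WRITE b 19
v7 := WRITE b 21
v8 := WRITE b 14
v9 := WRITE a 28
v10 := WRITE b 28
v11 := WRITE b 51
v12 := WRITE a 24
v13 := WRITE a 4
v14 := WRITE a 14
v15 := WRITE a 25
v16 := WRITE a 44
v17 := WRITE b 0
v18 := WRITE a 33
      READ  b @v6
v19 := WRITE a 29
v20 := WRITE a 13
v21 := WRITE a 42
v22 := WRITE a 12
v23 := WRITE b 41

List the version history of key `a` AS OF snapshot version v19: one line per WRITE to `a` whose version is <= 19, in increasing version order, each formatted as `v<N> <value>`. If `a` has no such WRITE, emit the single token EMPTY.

Scan writes for key=a with version <= 19:
  v1 WRITE a 14 -> keep
  v2 WRITE b 39 -> skip
  v3 WRITE a 17 -> keep
  v4 WRITE b 23 -> skip
  v5 WRITE b 16 -> skip
  v6 WRITE b 19 -> skip
  v7 WRITE b 21 -> skip
  v8 WRITE b 14 -> skip
  v9 WRITE a 28 -> keep
  v10 WRITE b 28 -> skip
  v11 WRITE b 51 -> skip
  v12 WRITE a 24 -> keep
  v13 WRITE a 4 -> keep
  v14 WRITE a 14 -> keep
  v15 WRITE a 25 -> keep
  v16 WRITE a 44 -> keep
  v17 WRITE b 0 -> skip
  v18 WRITE a 33 -> keep
  v19 WRITE a 29 -> keep
  v20 WRITE a 13 -> drop (> snap)
  v21 WRITE a 42 -> drop (> snap)
  v22 WRITE a 12 -> drop (> snap)
  v23 WRITE b 41 -> skip
Collected: [(1, 14), (3, 17), (9, 28), (12, 24), (13, 4), (14, 14), (15, 25), (16, 44), (18, 33), (19, 29)]

Answer: v1 14
v3 17
v9 28
v12 24
v13 4
v14 14
v15 25
v16 44
v18 33
v19 29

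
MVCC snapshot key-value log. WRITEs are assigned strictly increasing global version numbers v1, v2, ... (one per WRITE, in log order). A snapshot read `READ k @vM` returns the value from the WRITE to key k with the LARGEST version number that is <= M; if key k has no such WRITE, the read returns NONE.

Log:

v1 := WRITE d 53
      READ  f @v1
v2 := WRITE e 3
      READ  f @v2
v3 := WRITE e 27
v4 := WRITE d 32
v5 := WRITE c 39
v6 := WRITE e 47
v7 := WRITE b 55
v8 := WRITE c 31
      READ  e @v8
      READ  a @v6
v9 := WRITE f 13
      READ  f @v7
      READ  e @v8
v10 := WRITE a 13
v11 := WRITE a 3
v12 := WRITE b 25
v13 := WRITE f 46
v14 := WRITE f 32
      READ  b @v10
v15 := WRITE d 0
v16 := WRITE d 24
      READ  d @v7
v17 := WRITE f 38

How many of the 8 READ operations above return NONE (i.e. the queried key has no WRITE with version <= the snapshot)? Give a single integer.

v1: WRITE d=53  (d history now [(1, 53)])
READ f @v1: history=[] -> no version <= 1 -> NONE
v2: WRITE e=3  (e history now [(2, 3)])
READ f @v2: history=[] -> no version <= 2 -> NONE
v3: WRITE e=27  (e history now [(2, 3), (3, 27)])
v4: WRITE d=32  (d history now [(1, 53), (4, 32)])
v5: WRITE c=39  (c history now [(5, 39)])
v6: WRITE e=47  (e history now [(2, 3), (3, 27), (6, 47)])
v7: WRITE b=55  (b history now [(7, 55)])
v8: WRITE c=31  (c history now [(5, 39), (8, 31)])
READ e @v8: history=[(2, 3), (3, 27), (6, 47)] -> pick v6 -> 47
READ a @v6: history=[] -> no version <= 6 -> NONE
v9: WRITE f=13  (f history now [(9, 13)])
READ f @v7: history=[(9, 13)] -> no version <= 7 -> NONE
READ e @v8: history=[(2, 3), (3, 27), (6, 47)] -> pick v6 -> 47
v10: WRITE a=13  (a history now [(10, 13)])
v11: WRITE a=3  (a history now [(10, 13), (11, 3)])
v12: WRITE b=25  (b history now [(7, 55), (12, 25)])
v13: WRITE f=46  (f history now [(9, 13), (13, 46)])
v14: WRITE f=32  (f history now [(9, 13), (13, 46), (14, 32)])
READ b @v10: history=[(7, 55), (12, 25)] -> pick v7 -> 55
v15: WRITE d=0  (d history now [(1, 53), (4, 32), (15, 0)])
v16: WRITE d=24  (d history now [(1, 53), (4, 32), (15, 0), (16, 24)])
READ d @v7: history=[(1, 53), (4, 32), (15, 0), (16, 24)] -> pick v4 -> 32
v17: WRITE f=38  (f history now [(9, 13), (13, 46), (14, 32), (17, 38)])
Read results in order: ['NONE', 'NONE', '47', 'NONE', 'NONE', '47', '55', '32']
NONE count = 4

Answer: 4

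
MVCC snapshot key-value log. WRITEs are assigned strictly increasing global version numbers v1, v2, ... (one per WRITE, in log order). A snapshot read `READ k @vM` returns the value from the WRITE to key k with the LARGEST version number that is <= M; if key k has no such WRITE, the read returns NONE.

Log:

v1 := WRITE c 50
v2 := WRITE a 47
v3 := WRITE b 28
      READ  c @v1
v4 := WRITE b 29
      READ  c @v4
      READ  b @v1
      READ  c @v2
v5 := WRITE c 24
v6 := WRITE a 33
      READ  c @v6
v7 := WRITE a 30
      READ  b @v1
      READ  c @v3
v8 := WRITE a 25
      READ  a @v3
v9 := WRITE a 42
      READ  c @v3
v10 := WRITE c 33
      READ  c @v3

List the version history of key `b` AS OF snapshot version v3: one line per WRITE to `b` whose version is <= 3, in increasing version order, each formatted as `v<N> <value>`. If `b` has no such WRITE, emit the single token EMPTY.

Answer: v3 28

Derivation:
Scan writes for key=b with version <= 3:
  v1 WRITE c 50 -> skip
  v2 WRITE a 47 -> skip
  v3 WRITE b 28 -> keep
  v4 WRITE b 29 -> drop (> snap)
  v5 WRITE c 24 -> skip
  v6 WRITE a 33 -> skip
  v7 WRITE a 30 -> skip
  v8 WRITE a 25 -> skip
  v9 WRITE a 42 -> skip
  v10 WRITE c 33 -> skip
Collected: [(3, 28)]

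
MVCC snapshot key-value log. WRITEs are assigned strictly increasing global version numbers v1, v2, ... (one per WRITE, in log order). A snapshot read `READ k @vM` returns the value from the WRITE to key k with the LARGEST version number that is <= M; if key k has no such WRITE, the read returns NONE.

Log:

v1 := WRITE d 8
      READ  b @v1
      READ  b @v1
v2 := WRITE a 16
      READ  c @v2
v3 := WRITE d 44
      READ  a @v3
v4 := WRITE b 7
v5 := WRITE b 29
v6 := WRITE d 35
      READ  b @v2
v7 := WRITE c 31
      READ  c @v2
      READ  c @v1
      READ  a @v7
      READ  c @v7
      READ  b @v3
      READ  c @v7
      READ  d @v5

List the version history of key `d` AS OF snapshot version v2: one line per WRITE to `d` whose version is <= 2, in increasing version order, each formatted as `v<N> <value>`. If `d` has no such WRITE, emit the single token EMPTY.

Answer: v1 8

Derivation:
Scan writes for key=d with version <= 2:
  v1 WRITE d 8 -> keep
  v2 WRITE a 16 -> skip
  v3 WRITE d 44 -> drop (> snap)
  v4 WRITE b 7 -> skip
  v5 WRITE b 29 -> skip
  v6 WRITE d 35 -> drop (> snap)
  v7 WRITE c 31 -> skip
Collected: [(1, 8)]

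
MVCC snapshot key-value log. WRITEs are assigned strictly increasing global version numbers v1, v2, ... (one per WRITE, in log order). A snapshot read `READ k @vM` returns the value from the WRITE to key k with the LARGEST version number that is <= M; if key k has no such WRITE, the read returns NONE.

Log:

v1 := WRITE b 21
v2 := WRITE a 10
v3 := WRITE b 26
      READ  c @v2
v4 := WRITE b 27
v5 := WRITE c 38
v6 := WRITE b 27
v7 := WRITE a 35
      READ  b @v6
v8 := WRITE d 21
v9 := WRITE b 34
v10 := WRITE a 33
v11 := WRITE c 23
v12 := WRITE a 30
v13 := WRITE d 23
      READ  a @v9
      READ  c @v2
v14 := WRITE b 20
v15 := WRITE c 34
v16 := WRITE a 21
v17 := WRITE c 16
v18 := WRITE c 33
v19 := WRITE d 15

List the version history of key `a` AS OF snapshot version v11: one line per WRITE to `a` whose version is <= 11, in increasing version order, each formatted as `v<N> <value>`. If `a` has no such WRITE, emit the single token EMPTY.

Answer: v2 10
v7 35
v10 33

Derivation:
Scan writes for key=a with version <= 11:
  v1 WRITE b 21 -> skip
  v2 WRITE a 10 -> keep
  v3 WRITE b 26 -> skip
  v4 WRITE b 27 -> skip
  v5 WRITE c 38 -> skip
  v6 WRITE b 27 -> skip
  v7 WRITE a 35 -> keep
  v8 WRITE d 21 -> skip
  v9 WRITE b 34 -> skip
  v10 WRITE a 33 -> keep
  v11 WRITE c 23 -> skip
  v12 WRITE a 30 -> drop (> snap)
  v13 WRITE d 23 -> skip
  v14 WRITE b 20 -> skip
  v15 WRITE c 34 -> skip
  v16 WRITE a 21 -> drop (> snap)
  v17 WRITE c 16 -> skip
  v18 WRITE c 33 -> skip
  v19 WRITE d 15 -> skip
Collected: [(2, 10), (7, 35), (10, 33)]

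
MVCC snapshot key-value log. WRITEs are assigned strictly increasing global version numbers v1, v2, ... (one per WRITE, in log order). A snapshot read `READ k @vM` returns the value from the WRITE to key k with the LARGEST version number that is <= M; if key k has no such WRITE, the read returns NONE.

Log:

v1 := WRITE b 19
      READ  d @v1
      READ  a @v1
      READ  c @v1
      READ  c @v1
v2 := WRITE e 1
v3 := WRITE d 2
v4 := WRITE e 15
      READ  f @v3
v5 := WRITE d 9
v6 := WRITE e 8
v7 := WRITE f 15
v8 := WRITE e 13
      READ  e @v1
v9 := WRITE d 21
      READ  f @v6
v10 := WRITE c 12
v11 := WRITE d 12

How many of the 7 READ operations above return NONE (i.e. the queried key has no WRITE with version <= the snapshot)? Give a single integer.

v1: WRITE b=19  (b history now [(1, 19)])
READ d @v1: history=[] -> no version <= 1 -> NONE
READ a @v1: history=[] -> no version <= 1 -> NONE
READ c @v1: history=[] -> no version <= 1 -> NONE
READ c @v1: history=[] -> no version <= 1 -> NONE
v2: WRITE e=1  (e history now [(2, 1)])
v3: WRITE d=2  (d history now [(3, 2)])
v4: WRITE e=15  (e history now [(2, 1), (4, 15)])
READ f @v3: history=[] -> no version <= 3 -> NONE
v5: WRITE d=9  (d history now [(3, 2), (5, 9)])
v6: WRITE e=8  (e history now [(2, 1), (4, 15), (6, 8)])
v7: WRITE f=15  (f history now [(7, 15)])
v8: WRITE e=13  (e history now [(2, 1), (4, 15), (6, 8), (8, 13)])
READ e @v1: history=[(2, 1), (4, 15), (6, 8), (8, 13)] -> no version <= 1 -> NONE
v9: WRITE d=21  (d history now [(3, 2), (5, 9), (9, 21)])
READ f @v6: history=[(7, 15)] -> no version <= 6 -> NONE
v10: WRITE c=12  (c history now [(10, 12)])
v11: WRITE d=12  (d history now [(3, 2), (5, 9), (9, 21), (11, 12)])
Read results in order: ['NONE', 'NONE', 'NONE', 'NONE', 'NONE', 'NONE', 'NONE']
NONE count = 7

Answer: 7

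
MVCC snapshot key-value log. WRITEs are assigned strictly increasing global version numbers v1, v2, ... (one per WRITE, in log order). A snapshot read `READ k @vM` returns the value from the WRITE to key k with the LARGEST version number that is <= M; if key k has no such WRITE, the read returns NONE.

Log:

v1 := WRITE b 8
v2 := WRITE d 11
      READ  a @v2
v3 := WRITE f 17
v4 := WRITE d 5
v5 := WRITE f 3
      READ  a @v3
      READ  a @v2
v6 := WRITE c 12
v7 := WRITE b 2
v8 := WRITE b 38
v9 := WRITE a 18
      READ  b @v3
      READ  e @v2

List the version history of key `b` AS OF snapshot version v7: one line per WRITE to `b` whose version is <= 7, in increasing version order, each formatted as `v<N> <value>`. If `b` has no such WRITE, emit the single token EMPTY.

Answer: v1 8
v7 2

Derivation:
Scan writes for key=b with version <= 7:
  v1 WRITE b 8 -> keep
  v2 WRITE d 11 -> skip
  v3 WRITE f 17 -> skip
  v4 WRITE d 5 -> skip
  v5 WRITE f 3 -> skip
  v6 WRITE c 12 -> skip
  v7 WRITE b 2 -> keep
  v8 WRITE b 38 -> drop (> snap)
  v9 WRITE a 18 -> skip
Collected: [(1, 8), (7, 2)]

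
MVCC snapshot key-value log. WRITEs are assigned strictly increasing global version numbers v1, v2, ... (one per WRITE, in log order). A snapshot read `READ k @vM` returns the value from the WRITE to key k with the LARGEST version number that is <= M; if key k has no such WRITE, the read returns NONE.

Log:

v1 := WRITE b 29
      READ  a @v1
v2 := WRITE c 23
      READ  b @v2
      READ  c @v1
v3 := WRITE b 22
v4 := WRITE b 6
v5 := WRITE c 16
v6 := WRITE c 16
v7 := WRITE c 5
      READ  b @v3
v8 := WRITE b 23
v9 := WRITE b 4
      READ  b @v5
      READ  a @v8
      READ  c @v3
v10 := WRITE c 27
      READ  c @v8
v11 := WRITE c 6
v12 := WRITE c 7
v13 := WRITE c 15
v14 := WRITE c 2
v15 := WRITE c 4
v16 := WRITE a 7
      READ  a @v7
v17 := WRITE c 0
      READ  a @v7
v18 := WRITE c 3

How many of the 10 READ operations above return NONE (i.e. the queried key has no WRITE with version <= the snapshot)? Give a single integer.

Answer: 5

Derivation:
v1: WRITE b=29  (b history now [(1, 29)])
READ a @v1: history=[] -> no version <= 1 -> NONE
v2: WRITE c=23  (c history now [(2, 23)])
READ b @v2: history=[(1, 29)] -> pick v1 -> 29
READ c @v1: history=[(2, 23)] -> no version <= 1 -> NONE
v3: WRITE b=22  (b history now [(1, 29), (3, 22)])
v4: WRITE b=6  (b history now [(1, 29), (3, 22), (4, 6)])
v5: WRITE c=16  (c history now [(2, 23), (5, 16)])
v6: WRITE c=16  (c history now [(2, 23), (5, 16), (6, 16)])
v7: WRITE c=5  (c history now [(2, 23), (5, 16), (6, 16), (7, 5)])
READ b @v3: history=[(1, 29), (3, 22), (4, 6)] -> pick v3 -> 22
v8: WRITE b=23  (b history now [(1, 29), (3, 22), (4, 6), (8, 23)])
v9: WRITE b=4  (b history now [(1, 29), (3, 22), (4, 6), (8, 23), (9, 4)])
READ b @v5: history=[(1, 29), (3, 22), (4, 6), (8, 23), (9, 4)] -> pick v4 -> 6
READ a @v8: history=[] -> no version <= 8 -> NONE
READ c @v3: history=[(2, 23), (5, 16), (6, 16), (7, 5)] -> pick v2 -> 23
v10: WRITE c=27  (c history now [(2, 23), (5, 16), (6, 16), (7, 5), (10, 27)])
READ c @v8: history=[(2, 23), (5, 16), (6, 16), (7, 5), (10, 27)] -> pick v7 -> 5
v11: WRITE c=6  (c history now [(2, 23), (5, 16), (6, 16), (7, 5), (10, 27), (11, 6)])
v12: WRITE c=7  (c history now [(2, 23), (5, 16), (6, 16), (7, 5), (10, 27), (11, 6), (12, 7)])
v13: WRITE c=15  (c history now [(2, 23), (5, 16), (6, 16), (7, 5), (10, 27), (11, 6), (12, 7), (13, 15)])
v14: WRITE c=2  (c history now [(2, 23), (5, 16), (6, 16), (7, 5), (10, 27), (11, 6), (12, 7), (13, 15), (14, 2)])
v15: WRITE c=4  (c history now [(2, 23), (5, 16), (6, 16), (7, 5), (10, 27), (11, 6), (12, 7), (13, 15), (14, 2), (15, 4)])
v16: WRITE a=7  (a history now [(16, 7)])
READ a @v7: history=[(16, 7)] -> no version <= 7 -> NONE
v17: WRITE c=0  (c history now [(2, 23), (5, 16), (6, 16), (7, 5), (10, 27), (11, 6), (12, 7), (13, 15), (14, 2), (15, 4), (17, 0)])
READ a @v7: history=[(16, 7)] -> no version <= 7 -> NONE
v18: WRITE c=3  (c history now [(2, 23), (5, 16), (6, 16), (7, 5), (10, 27), (11, 6), (12, 7), (13, 15), (14, 2), (15, 4), (17, 0), (18, 3)])
Read results in order: ['NONE', '29', 'NONE', '22', '6', 'NONE', '23', '5', 'NONE', 'NONE']
NONE count = 5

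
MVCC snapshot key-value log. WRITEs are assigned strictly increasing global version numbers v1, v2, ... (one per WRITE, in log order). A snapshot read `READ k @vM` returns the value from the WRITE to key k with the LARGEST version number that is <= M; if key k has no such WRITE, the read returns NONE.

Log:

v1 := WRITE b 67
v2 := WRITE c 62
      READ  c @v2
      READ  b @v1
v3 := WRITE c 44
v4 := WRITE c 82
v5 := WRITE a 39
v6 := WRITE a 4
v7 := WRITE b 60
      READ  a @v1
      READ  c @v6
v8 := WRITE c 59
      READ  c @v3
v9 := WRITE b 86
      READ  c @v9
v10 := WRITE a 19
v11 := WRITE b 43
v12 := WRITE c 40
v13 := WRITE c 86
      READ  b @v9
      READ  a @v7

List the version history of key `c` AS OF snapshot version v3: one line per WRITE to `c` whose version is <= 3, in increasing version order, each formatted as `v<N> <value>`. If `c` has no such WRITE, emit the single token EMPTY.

Answer: v2 62
v3 44

Derivation:
Scan writes for key=c with version <= 3:
  v1 WRITE b 67 -> skip
  v2 WRITE c 62 -> keep
  v3 WRITE c 44 -> keep
  v4 WRITE c 82 -> drop (> snap)
  v5 WRITE a 39 -> skip
  v6 WRITE a 4 -> skip
  v7 WRITE b 60 -> skip
  v8 WRITE c 59 -> drop (> snap)
  v9 WRITE b 86 -> skip
  v10 WRITE a 19 -> skip
  v11 WRITE b 43 -> skip
  v12 WRITE c 40 -> drop (> snap)
  v13 WRITE c 86 -> drop (> snap)
Collected: [(2, 62), (3, 44)]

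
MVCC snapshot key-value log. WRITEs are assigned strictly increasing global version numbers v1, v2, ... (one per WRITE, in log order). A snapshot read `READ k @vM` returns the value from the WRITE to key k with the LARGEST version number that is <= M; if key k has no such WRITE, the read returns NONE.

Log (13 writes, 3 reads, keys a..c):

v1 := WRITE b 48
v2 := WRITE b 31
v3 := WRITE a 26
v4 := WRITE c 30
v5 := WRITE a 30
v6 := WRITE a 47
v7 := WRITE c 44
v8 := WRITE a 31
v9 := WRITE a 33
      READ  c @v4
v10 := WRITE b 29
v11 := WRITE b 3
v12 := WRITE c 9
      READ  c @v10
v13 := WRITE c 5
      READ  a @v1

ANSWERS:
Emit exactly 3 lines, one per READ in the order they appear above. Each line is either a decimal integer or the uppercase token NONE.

v1: WRITE b=48  (b history now [(1, 48)])
v2: WRITE b=31  (b history now [(1, 48), (2, 31)])
v3: WRITE a=26  (a history now [(3, 26)])
v4: WRITE c=30  (c history now [(4, 30)])
v5: WRITE a=30  (a history now [(3, 26), (5, 30)])
v6: WRITE a=47  (a history now [(3, 26), (5, 30), (6, 47)])
v7: WRITE c=44  (c history now [(4, 30), (7, 44)])
v8: WRITE a=31  (a history now [(3, 26), (5, 30), (6, 47), (8, 31)])
v9: WRITE a=33  (a history now [(3, 26), (5, 30), (6, 47), (8, 31), (9, 33)])
READ c @v4: history=[(4, 30), (7, 44)] -> pick v4 -> 30
v10: WRITE b=29  (b history now [(1, 48), (2, 31), (10, 29)])
v11: WRITE b=3  (b history now [(1, 48), (2, 31), (10, 29), (11, 3)])
v12: WRITE c=9  (c history now [(4, 30), (7, 44), (12, 9)])
READ c @v10: history=[(4, 30), (7, 44), (12, 9)] -> pick v7 -> 44
v13: WRITE c=5  (c history now [(4, 30), (7, 44), (12, 9), (13, 5)])
READ a @v1: history=[(3, 26), (5, 30), (6, 47), (8, 31), (9, 33)] -> no version <= 1 -> NONE

Answer: 30
44
NONE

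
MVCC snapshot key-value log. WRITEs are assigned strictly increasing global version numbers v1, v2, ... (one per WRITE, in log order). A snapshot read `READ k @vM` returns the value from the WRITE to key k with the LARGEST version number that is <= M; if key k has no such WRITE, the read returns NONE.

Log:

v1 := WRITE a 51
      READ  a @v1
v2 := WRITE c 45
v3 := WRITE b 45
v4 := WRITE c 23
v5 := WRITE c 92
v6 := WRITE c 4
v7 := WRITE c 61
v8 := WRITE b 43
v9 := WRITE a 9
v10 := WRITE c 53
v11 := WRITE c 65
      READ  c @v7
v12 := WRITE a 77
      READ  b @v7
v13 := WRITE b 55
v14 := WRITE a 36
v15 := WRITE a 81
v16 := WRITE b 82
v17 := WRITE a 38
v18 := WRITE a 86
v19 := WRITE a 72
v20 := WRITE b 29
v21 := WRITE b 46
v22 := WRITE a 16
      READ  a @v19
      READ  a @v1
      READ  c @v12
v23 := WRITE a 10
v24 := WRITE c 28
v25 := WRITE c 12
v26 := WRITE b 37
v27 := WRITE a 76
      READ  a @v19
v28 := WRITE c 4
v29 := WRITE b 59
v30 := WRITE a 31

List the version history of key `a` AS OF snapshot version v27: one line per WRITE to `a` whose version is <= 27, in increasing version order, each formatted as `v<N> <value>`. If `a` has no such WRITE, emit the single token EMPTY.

Answer: v1 51
v9 9
v12 77
v14 36
v15 81
v17 38
v18 86
v19 72
v22 16
v23 10
v27 76

Derivation:
Scan writes for key=a with version <= 27:
  v1 WRITE a 51 -> keep
  v2 WRITE c 45 -> skip
  v3 WRITE b 45 -> skip
  v4 WRITE c 23 -> skip
  v5 WRITE c 92 -> skip
  v6 WRITE c 4 -> skip
  v7 WRITE c 61 -> skip
  v8 WRITE b 43 -> skip
  v9 WRITE a 9 -> keep
  v10 WRITE c 53 -> skip
  v11 WRITE c 65 -> skip
  v12 WRITE a 77 -> keep
  v13 WRITE b 55 -> skip
  v14 WRITE a 36 -> keep
  v15 WRITE a 81 -> keep
  v16 WRITE b 82 -> skip
  v17 WRITE a 38 -> keep
  v18 WRITE a 86 -> keep
  v19 WRITE a 72 -> keep
  v20 WRITE b 29 -> skip
  v21 WRITE b 46 -> skip
  v22 WRITE a 16 -> keep
  v23 WRITE a 10 -> keep
  v24 WRITE c 28 -> skip
  v25 WRITE c 12 -> skip
  v26 WRITE b 37 -> skip
  v27 WRITE a 76 -> keep
  v28 WRITE c 4 -> skip
  v29 WRITE b 59 -> skip
  v30 WRITE a 31 -> drop (> snap)
Collected: [(1, 51), (9, 9), (12, 77), (14, 36), (15, 81), (17, 38), (18, 86), (19, 72), (22, 16), (23, 10), (27, 76)]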